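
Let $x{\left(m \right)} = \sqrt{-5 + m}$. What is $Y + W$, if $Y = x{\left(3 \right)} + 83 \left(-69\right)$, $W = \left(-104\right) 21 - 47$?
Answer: $-7958 + i \sqrt{2} \approx -7958.0 + 1.4142 i$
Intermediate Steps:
$W = -2231$ ($W = -2184 - 47 = -2231$)
$Y = -5727 + i \sqrt{2}$ ($Y = \sqrt{-5 + 3} + 83 \left(-69\right) = \sqrt{-2} - 5727 = i \sqrt{2} - 5727 = -5727 + i \sqrt{2} \approx -5727.0 + 1.4142 i$)
$Y + W = \left(-5727 + i \sqrt{2}\right) - 2231 = -7958 + i \sqrt{2}$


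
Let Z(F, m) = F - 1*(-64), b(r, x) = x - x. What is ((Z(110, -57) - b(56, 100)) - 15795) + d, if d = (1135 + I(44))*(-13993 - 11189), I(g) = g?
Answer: -29705199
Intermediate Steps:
b(r, x) = 0
Z(F, m) = 64 + F (Z(F, m) = F + 64 = 64 + F)
d = -29689578 (d = (1135 + 44)*(-13993 - 11189) = 1179*(-25182) = -29689578)
((Z(110, -57) - b(56, 100)) - 15795) + d = (((64 + 110) - 1*0) - 15795) - 29689578 = ((174 + 0) - 15795) - 29689578 = (174 - 15795) - 29689578 = -15621 - 29689578 = -29705199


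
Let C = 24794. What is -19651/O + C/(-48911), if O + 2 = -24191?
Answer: 361308819/1183303823 ≈ 0.30534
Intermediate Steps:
O = -24193 (O = -2 - 24191 = -24193)
-19651/O + C/(-48911) = -19651/(-24193) + 24794/(-48911) = -19651*(-1/24193) + 24794*(-1/48911) = 19651/24193 - 24794/48911 = 361308819/1183303823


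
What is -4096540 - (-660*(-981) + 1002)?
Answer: -4745002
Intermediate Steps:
-4096540 - (-660*(-981) + 1002) = -4096540 - (647460 + 1002) = -4096540 - 1*648462 = -4096540 - 648462 = -4745002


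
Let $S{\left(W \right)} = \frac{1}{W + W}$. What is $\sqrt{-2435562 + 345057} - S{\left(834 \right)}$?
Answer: $- \frac{1}{1668} + i \sqrt{2090505} \approx -0.00059952 + 1445.9 i$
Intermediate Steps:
$S{\left(W \right)} = \frac{1}{2 W}$
$\sqrt{-2435562 + 345057} - S{\left(834 \right)} = \sqrt{-2435562 + 345057} - \frac{1}{2 \cdot 834} = \sqrt{-2090505} - \frac{1}{2} \cdot \frac{1}{834} = i \sqrt{2090505} - \frac{1}{1668} = - \frac{1}{1668} + i \sqrt{2090505}$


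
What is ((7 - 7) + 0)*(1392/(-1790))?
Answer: 0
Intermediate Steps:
((7 - 7) + 0)*(1392/(-1790)) = (0 + 0)*(1392*(-1/1790)) = 0*(-696/895) = 0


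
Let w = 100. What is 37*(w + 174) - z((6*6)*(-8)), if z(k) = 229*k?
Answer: 76090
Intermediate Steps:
37*(w + 174) - z((6*6)*(-8)) = 37*(100 + 174) - 229*(6*6)*(-8) = 37*274 - 229*36*(-8) = 10138 - 229*(-288) = 10138 - 1*(-65952) = 10138 + 65952 = 76090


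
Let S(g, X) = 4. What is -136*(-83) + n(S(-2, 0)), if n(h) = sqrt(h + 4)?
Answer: 11288 + 2*sqrt(2) ≈ 11291.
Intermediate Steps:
n(h) = sqrt(4 + h)
-136*(-83) + n(S(-2, 0)) = -136*(-83) + sqrt(4 + 4) = 11288 + sqrt(8) = 11288 + 2*sqrt(2)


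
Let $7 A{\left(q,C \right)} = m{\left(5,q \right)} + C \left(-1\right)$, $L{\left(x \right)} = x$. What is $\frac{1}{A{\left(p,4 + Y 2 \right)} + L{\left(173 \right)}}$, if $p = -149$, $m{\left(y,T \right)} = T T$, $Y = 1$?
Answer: $\frac{7}{23406} \approx 0.00029907$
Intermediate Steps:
$m{\left(y,T \right)} = T^{2}$
$A{\left(q,C \right)} = - \frac{C}{7} + \frac{q^{2}}{7}$ ($A{\left(q,C \right)} = \frac{q^{2} + C \left(-1\right)}{7} = \frac{q^{2} - C}{7} = - \frac{C}{7} + \frac{q^{2}}{7}$)
$\frac{1}{A{\left(p,4 + Y 2 \right)} + L{\left(173 \right)}} = \frac{1}{\left(- \frac{4 + 1 \cdot 2}{7} + \frac{\left(-149\right)^{2}}{7}\right) + 173} = \frac{1}{\left(- \frac{4 + 2}{7} + \frac{1}{7} \cdot 22201\right) + 173} = \frac{1}{\left(\left(- \frac{1}{7}\right) 6 + \frac{22201}{7}\right) + 173} = \frac{1}{\left(- \frac{6}{7} + \frac{22201}{7}\right) + 173} = \frac{1}{\frac{22195}{7} + 173} = \frac{1}{\frac{23406}{7}} = \frac{7}{23406}$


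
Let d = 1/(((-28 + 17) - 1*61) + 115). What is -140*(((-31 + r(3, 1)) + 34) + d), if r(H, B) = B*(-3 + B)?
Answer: -6160/43 ≈ -143.26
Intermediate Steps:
d = 1/43 (d = 1/((-11 - 61) + 115) = 1/(-72 + 115) = 1/43 ≈ 0.023256)
-140*(((-31 + r(3, 1)) + 34) + d) = -140*(((-31 + 1*(-3 + 1)) + 34) + 1/43) = -140*(((-31 + 1*(-2)) + 34) + 1/43) = -140*(((-31 - 2) + 34) + 1/43) = -140*((-33 + 34) + 1/43) = -140*(1 + 1/43) = -140*44/43 = -6160/43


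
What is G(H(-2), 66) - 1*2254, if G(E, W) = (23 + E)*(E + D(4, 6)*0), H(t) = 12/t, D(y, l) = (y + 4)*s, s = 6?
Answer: -2356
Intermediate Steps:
D(y, l) = 24 + 6*y (D(y, l) = (y + 4)*6 = (4 + y)*6 = 24 + 6*y)
G(E, W) = E*(23 + E) (G(E, W) = (23 + E)*(E + (24 + 6*4)*0) = (23 + E)*(E + (24 + 24)*0) = (23 + E)*(E + 48*0) = (23 + E)*(E + 0) = (23 + E)*E = E*(23 + E))
G(H(-2), 66) - 1*2254 = (12/(-2))*(23 + 12/(-2)) - 1*2254 = (12*(-1/2))*(23 + 12*(-1/2)) - 2254 = -6*(23 - 6) - 2254 = -6*17 - 2254 = -102 - 2254 = -2356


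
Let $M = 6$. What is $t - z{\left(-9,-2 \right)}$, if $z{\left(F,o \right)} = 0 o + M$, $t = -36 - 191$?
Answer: $-233$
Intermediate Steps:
$t = -227$ ($t = -36 - 191 = -227$)
$z{\left(F,o \right)} = 6$ ($z{\left(F,o \right)} = 0 o + 6 = 0 + 6 = 6$)
$t - z{\left(-9,-2 \right)} = -227 - 6 = -233$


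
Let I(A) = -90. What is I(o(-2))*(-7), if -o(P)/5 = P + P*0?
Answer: 630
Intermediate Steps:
o(P) = -5*P (o(P) = -5*(P + P*0) = -5*(P + 0) = -5*P)
I(o(-2))*(-7) = -90*(-7) = 630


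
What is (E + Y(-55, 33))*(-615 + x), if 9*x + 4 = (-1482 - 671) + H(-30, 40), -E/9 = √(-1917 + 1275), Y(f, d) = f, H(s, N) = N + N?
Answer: 418660/9 + 7612*I*√642 ≈ 46518.0 + 1.9287e+5*I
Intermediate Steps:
H(s, N) = 2*N
E = -9*I*√642 (E = -9*√(-1917 + 1275) = -9*I*√642 ≈ -228.04*I)
x = -2077/9 (x = -4/9 + ((-1482 - 671) + 2*40)/9 = -4/9 + (-2153 + 80)/9 = -4/9 + (⅑)*(-2073) = -4/9 - 691/3 = -2077/9 ≈ -230.78)
(E + Y(-55, 33))*(-615 + x) = (-9*I*√642 - 55)*(-615 - 2077/9) = (-55 - 9*I*√642)*(-7612/9) = 418660/9 + 7612*I*√642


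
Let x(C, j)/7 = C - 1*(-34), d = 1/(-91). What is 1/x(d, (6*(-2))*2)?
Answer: 13/3093 ≈ 0.0042030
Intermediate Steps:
d = -1/91 ≈ -0.010989
x(C, j) = 238 + 7*C (x(C, j) = 7*(C - 1*(-34)) = 7*(C + 34) = 7*(34 + C) = 238 + 7*C)
1/x(d, (6*(-2))*2) = 1/(238 + 7*(-1/91)) = 1/(238 - 1/13) = 1/(3093/13) = 13/3093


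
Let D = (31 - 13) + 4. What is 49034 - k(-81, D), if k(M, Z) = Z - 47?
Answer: 49059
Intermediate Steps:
D = 22 (D = 18 + 4 = 22)
k(M, Z) = -47 + Z
49034 - k(-81, D) = 49034 - (-47 + 22) = 49034 - 1*(-25) = 49034 + 25 = 49059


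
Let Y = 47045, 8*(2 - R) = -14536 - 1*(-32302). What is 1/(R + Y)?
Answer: 4/179305 ≈ 2.2308e-5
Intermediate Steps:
R = -8875/4 (R = 2 - (-14536 - 1*(-32302))/8 = 2 - (-14536 + 32302)/8 = 2 - ⅛*17766 = 2 - 8883/4 = -8875/4 ≈ -2218.8)
1/(R + Y) = 1/(-8875/4 + 47045) = 1/(179305/4) = 4/179305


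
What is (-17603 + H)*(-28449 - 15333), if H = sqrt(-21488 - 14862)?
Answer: 770694546 - 218910*I*sqrt(1454) ≈ 7.7069e+8 - 8.3473e+6*I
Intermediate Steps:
H = 5*I*sqrt(1454) (H = sqrt(-36350) = 5*I*sqrt(1454) ≈ 190.66*I)
(-17603 + H)*(-28449 - 15333) = (-17603 + 5*I*sqrt(1454))*(-28449 - 15333) = (-17603 + 5*I*sqrt(1454))*(-43782) = 770694546 - 218910*I*sqrt(1454)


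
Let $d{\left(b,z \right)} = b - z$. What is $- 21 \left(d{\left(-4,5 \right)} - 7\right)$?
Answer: $336$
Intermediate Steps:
$- 21 \left(d{\left(-4,5 \right)} - 7\right) = - 21 \left(\left(-4 - 5\right) - 7\right) = - 21 \left(-9 - 7\right) = \left(-21\right) \left(-16\right) = 336$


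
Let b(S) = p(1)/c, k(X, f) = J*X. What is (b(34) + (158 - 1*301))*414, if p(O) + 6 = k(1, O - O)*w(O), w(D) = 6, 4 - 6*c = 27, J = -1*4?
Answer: -55962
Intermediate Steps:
J = -4
c = -23/6 (c = ⅔ - ⅙*27 = ⅔ - 9/2 = -23/6 ≈ -3.8333)
k(X, f) = -4*X
p(O) = -30 (p(O) = -6 - 4*1*6 = -6 - 4*6 = -6 - 24 = -30)
b(S) = 180/23 (b(S) = -30/(-23/6) = -30*(-6/23) = 180/23)
(b(34) + (158 - 1*301))*414 = (180/23 + (158 - 1*301))*414 = (180/23 + (158 - 301))*414 = (180/23 - 143)*414 = -3109/23*414 = -55962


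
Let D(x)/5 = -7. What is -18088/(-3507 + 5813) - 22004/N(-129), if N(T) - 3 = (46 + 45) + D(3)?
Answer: -25904208/68027 ≈ -380.79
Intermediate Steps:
D(x) = -35 (D(x) = 5*(-7) = -35)
N(T) = 59 (N(T) = 3 + ((46 + 45) - 35) = 3 + (91 - 35) = 3 + 56 = 59)
-18088/(-3507 + 5813) - 22004/N(-129) = -18088/(-3507 + 5813) - 22004/59 = -18088/2306 - 22004*1/59 = -18088*1/2306 - 22004/59 = -9044/1153 - 22004/59 = -25904208/68027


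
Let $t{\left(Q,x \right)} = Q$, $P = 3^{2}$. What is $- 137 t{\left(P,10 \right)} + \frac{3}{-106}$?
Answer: $- \frac{130701}{106} \approx -1233.0$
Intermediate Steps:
$P = 9$
$- 137 t{\left(P,10 \right)} + \frac{3}{-106} = \left(-137\right) 9 + \frac{3}{-106} = -1233 + 3 \left(- \frac{1}{106}\right) = -1233 - \frac{3}{106} = - \frac{130701}{106}$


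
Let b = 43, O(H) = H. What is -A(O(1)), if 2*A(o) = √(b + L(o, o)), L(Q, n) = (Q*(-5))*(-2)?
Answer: -√53/2 ≈ -3.6401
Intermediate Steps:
L(Q, n) = 10*Q (L(Q, n) = -5*Q*(-2) = 10*Q)
A(o) = √(43 + 10*o)/2
-A(O(1)) = -√(43 + 10*1)/2 = -√(43 + 10)/2 = -√53/2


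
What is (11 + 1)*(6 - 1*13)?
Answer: -84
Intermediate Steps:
(11 + 1)*(6 - 1*13) = 12*(6 - 13) = 12*(-7) = -84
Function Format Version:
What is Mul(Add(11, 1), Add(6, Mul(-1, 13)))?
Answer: -84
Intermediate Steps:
Mul(Add(11, 1), Add(6, Mul(-1, 13))) = Mul(12, Add(6, -13)) = Mul(12, -7) = -84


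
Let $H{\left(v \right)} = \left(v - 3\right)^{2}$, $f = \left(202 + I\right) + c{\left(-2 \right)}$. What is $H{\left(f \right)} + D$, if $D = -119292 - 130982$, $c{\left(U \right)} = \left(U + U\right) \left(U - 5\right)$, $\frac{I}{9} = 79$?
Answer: $629570$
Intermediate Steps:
$I = 711$ ($I = 9 \cdot 79 = 711$)
$c{\left(U \right)} = 2 U \left(-5 + U\right)$
$D = -250274$ ($D = -119292 - 130982 = -250274$)
$f = 941$ ($f = \left(202 + 711\right) + 2 \left(-2\right) \left(-5 - 2\right) = 913 + 2 \left(-2\right) \left(-7\right) = 913 + 28 = 941$)
$H{\left(v \right)} = \left(-3 + v\right)^{2}$
$H{\left(f \right)} + D = \left(-3 + 941\right)^{2} - 250274 = 938^{2} - 250274 = 879844 - 250274 = 629570$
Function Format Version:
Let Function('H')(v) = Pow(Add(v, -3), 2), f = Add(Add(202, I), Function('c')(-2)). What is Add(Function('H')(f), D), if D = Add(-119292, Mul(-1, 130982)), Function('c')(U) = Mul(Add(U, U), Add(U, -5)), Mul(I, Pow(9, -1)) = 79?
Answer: 629570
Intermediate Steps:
I = 711 (I = Mul(9, 79) = 711)
Function('c')(U) = Mul(2, U, Add(-5, U)) (Function('c')(U) = Mul(Mul(2, U), Add(-5, U)) = Mul(2, U, Add(-5, U)))
D = -250274 (D = Add(-119292, -130982) = -250274)
f = 941 (f = Add(Add(202, 711), Mul(2, -2, Add(-5, -2))) = Add(913, Mul(2, -2, -7)) = Add(913, 28) = 941)
Function('H')(v) = Pow(Add(-3, v), 2)
Add(Function('H')(f), D) = Add(Pow(Add(-3, 941), 2), -250274) = Add(Pow(938, 2), -250274) = Add(879844, -250274) = 629570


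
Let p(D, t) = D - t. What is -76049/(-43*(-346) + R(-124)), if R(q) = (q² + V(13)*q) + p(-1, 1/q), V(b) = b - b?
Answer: -9430076/3751373 ≈ -2.5138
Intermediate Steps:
V(b) = 0
R(q) = -1 + q² - 1/q (R(q) = (q² + 0*q) + (-1 - 1/q) = (q² + 0) + (-1 - 1/q) = q² + (-1 - 1/q) = -1 + q² - 1/q)
-76049/(-43*(-346) + R(-124)) = -76049/(-43*(-346) + (-1 + (-124)³ - 1*(-124))/(-124)) = -76049/(14878 - (-1 - 1906624 + 124)/124) = -76049/(14878 - 1/124*(-1906501)) = -76049/(14878 + 1906501/124) = -76049/3751373/124 = -76049*124/3751373 = -9430076/3751373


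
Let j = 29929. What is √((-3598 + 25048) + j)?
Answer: √51379 ≈ 226.67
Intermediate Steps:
√((-3598 + 25048) + j) = √((-3598 + 25048) + 29929) = √(21450 + 29929) = √51379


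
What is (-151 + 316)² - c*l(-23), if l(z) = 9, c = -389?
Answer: 30726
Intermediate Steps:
(-151 + 316)² - c*l(-23) = (-151 + 316)² - (-389)*9 = 165² - 1*(-3501) = 27225 + 3501 = 30726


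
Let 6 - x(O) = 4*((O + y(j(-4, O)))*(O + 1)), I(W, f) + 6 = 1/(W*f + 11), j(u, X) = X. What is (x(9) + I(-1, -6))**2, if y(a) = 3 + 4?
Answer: 118352641/289 ≈ 4.0952e+5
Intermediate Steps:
I(W, f) = -6 + 1/(11 + W*f) (I(W, f) = -6 + 1/(W*f + 11) = -6 + 1/(11 + W*f))
y(a) = 7
x(O) = 6 - 4*(1 + O)*(7 + O) (x(O) = 6 - 4*(O + 7)*(O + 1) = 6 - 4*(7 + O)*(1 + O) = 6 - 4*(1 + O)*(7 + O))
(x(9) + I(-1, -6))**2 = ((-22 - 32*9 - 4*9**2) + (-65 - 6*(-1)*(-6))/(11 - 1*(-6)))**2 = ((-22 - 288 - 4*81) + (-65 - 36)/(11 + 6))**2 = ((-22 - 288 - 324) - 101/17)**2 = (-634 + (1/17)*(-101))**2 = (-634 - 101/17)**2 = (-10879/17)**2 = 118352641/289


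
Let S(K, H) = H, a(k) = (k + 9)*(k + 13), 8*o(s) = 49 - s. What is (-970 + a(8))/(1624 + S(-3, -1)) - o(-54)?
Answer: -172073/12984 ≈ -13.253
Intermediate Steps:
o(s) = 49/8 - s/8 (o(s) = (49 - s)/8 = 49/8 - s/8)
a(k) = (9 + k)*(13 + k)
(-970 + a(8))/(1624 + S(-3, -1)) - o(-54) = (-970 + (117 + 8² + 22*8))/(1624 - 1) - (49/8 - ⅛*(-54)) = (-970 + (117 + 64 + 176))/1623 - (49/8 + 27/4) = (-970 + 357)*(1/1623) - 1*103/8 = -613*1/1623 - 103/8 = -613/1623 - 103/8 = -172073/12984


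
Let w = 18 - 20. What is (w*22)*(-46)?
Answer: 2024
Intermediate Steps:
w = -2
(w*22)*(-46) = -2*22*(-46) = -44*(-46) = 2024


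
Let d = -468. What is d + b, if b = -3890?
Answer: -4358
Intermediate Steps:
d + b = -468 - 3890 = -4358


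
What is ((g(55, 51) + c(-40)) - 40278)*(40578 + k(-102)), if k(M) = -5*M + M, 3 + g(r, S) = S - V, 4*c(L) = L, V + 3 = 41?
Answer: -1650834108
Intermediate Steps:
V = 38 (V = -3 + 41 = 38)
c(L) = L/4
g(r, S) = -41 + S (g(r, S) = -3 + (S - 1*38) = -3 + (S - 38) = -3 + (-38 + S) = -41 + S)
k(M) = -4*M
((g(55, 51) + c(-40)) - 40278)*(40578 + k(-102)) = (((-41 + 51) + (¼)*(-40)) - 40278)*(40578 - 4*(-102)) = ((10 - 10) - 40278)*(40578 + 408) = (0 - 40278)*40986 = -40278*40986 = -1650834108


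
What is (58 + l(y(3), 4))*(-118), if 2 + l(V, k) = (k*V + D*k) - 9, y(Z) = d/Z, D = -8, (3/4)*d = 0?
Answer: -1770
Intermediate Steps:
d = 0 (d = (4/3)*0 = 0)
y(Z) = 0 (y(Z) = 0/Z = 0)
l(V, k) = -11 - 8*k + V*k (l(V, k) = -2 + ((k*V - 8*k) - 9) = -2 + ((V*k - 8*k) - 9) = -2 + ((-8*k + V*k) - 9) = -2 + (-9 - 8*k + V*k) = -11 - 8*k + V*k)
(58 + l(y(3), 4))*(-118) = (58 + (-11 - 8*4 + 0*4))*(-118) = (58 + (-11 - 32 + 0))*(-118) = (58 - 43)*(-118) = 15*(-118) = -1770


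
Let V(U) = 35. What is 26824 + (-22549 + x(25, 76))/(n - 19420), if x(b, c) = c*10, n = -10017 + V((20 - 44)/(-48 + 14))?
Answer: 788701037/29402 ≈ 26825.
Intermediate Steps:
n = -9982 (n = -10017 + 35 = -9982)
x(b, c) = 10*c
26824 + (-22549 + x(25, 76))/(n - 19420) = 26824 + (-22549 + 10*76)/(-9982 - 19420) = 26824 + (-22549 + 760)/(-29402) = 26824 - 21789*(-1/29402) = 26824 + 21789/29402 = 788701037/29402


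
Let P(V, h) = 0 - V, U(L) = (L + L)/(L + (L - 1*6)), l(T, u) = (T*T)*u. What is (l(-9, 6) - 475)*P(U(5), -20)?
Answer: -55/2 ≈ -27.500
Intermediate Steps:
l(T, u) = u*T² (l(T, u) = T²*u = u*T²)
U(L) = 2*L/(-6 + 2*L) (U(L) = (2*L)/(L + (L - 6)) = (2*L)/(L + (-6 + L)) = (2*L)/(-6 + 2*L) = 2*L/(-6 + 2*L))
P(V, h) = -V
(l(-9, 6) - 475)*P(U(5), -20) = (6*(-9)² - 475)*(-5/(-3 + 5)) = (6*81 - 475)*(-5/2) = (486 - 475)*(-5/2) = 11*(-1*5/2) = 11*(-5/2) = -55/2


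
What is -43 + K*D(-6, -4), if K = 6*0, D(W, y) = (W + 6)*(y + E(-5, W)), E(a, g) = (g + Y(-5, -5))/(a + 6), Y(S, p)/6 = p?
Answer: -43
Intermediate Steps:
Y(S, p) = 6*p
E(a, g) = (-30 + g)/(6 + a) (E(a, g) = (g + 6*(-5))/(a + 6) = (g - 30)/(6 + a) = (-30 + g)/(6 + a))
D(W, y) = (6 + W)*(-30 + W + y) (D(W, y) = (W + 6)*(y + (-30 + W)/(6 - 5)) = (6 + W)*(y + (-30 + W)/1) = (6 + W)*(y + 1*(-30 + W)) = (6 + W)*(y + (-30 + W)) = (6 + W)*(-30 + W + y))
K = 0
-43 + K*D(-6, -4) = -43 + 0*(-180 + (-6)² - 24*(-6) + 6*(-4) - 6*(-4)) = -43 + 0*(-180 + 36 + 144 - 24 + 24) = -43 + 0*0 = -43 + 0 = -43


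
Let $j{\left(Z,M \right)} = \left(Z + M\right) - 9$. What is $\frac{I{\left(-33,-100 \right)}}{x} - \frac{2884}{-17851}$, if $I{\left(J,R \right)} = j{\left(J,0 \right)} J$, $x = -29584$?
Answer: $\frac{30289385}{264051992} \approx 0.11471$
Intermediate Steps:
$j{\left(Z,M \right)} = -9 + M + Z$ ($j{\left(Z,M \right)} = \left(M + Z\right) - 9 = -9 + M + Z$)
$I{\left(J,R \right)} = J \left(-9 + J\right)$ ($I{\left(J,R \right)} = \left(-9 + 0 + J\right) J = \left(-9 + J\right) J = J \left(-9 + J\right)$)
$\frac{I{\left(-33,-100 \right)}}{x} - \frac{2884}{-17851} = \frac{\left(-33\right) \left(-9 - 33\right)}{-29584} - \frac{2884}{-17851} = \left(-33\right) \left(-42\right) \left(- \frac{1}{29584}\right) - - \frac{2884}{17851} = 1386 \left(- \frac{1}{29584}\right) + \frac{2884}{17851} = - \frac{693}{14792} + \frac{2884}{17851} = \frac{30289385}{264051992}$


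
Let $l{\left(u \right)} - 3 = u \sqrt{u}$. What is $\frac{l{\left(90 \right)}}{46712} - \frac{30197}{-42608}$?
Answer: $\frac{176336261}{248788112} + \frac{135 \sqrt{10}}{23356} \approx 0.72706$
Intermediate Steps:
$l{\left(u \right)} = 3 + u^{\frac{3}{2}}$ ($l{\left(u \right)} = 3 + u \sqrt{u} = 3 + u^{\frac{3}{2}}$)
$\frac{l{\left(90 \right)}}{46712} - \frac{30197}{-42608} = \frac{3 + 90^{\frac{3}{2}}}{46712} - \frac{30197}{-42608} = \left(3 + 270 \sqrt{10}\right) \frac{1}{46712} - - \frac{30197}{42608} = \left(\frac{3}{46712} + \frac{135 \sqrt{10}}{23356}\right) + \frac{30197}{42608} = \frac{176336261}{248788112} + \frac{135 \sqrt{10}}{23356}$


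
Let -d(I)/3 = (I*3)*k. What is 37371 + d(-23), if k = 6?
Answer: 38613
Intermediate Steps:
d(I) = -54*I (d(I) = -3*I*3*6 = -3*3*I*6 = -54*I)
37371 + d(-23) = 37371 - 54*(-23) = 37371 + 1242 = 38613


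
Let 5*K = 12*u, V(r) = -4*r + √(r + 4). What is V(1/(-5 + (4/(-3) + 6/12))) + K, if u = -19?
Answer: -1572/35 + √4690/35 ≈ -42.958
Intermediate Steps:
V(r) = √(4 + r) - 4*r (V(r) = -4*r + √(4 + r) = √(4 + r) - 4*r)
K = -228/5 (K = (12*(-19))/5 = (⅕)*(-228) = -228/5 ≈ -45.600)
V(1/(-5 + (4/(-3) + 6/12))) + K = (√(4 + 1/(-5 + (4/(-3) + 6/12))) - 4/(-5 + (4/(-3) + 6/12))) - 228/5 = (√(4 + 1/(-5 + (4*(-⅓) + 6*(1/12)))) - 4/(-5 + (4*(-⅓) + 6*(1/12)))) - 228/5 = (√(4 + 1/(-5 + (-4/3 + ½))) - 4/(-5 + (-4/3 + ½))) - 228/5 = (√(4 + 1/(-5 - ⅚)) - 4/(-5 - ⅚)) - 228/5 = (√(4 + 1/(-35/6)) - 4/(-35/6)) - 228/5 = (√(4 - 6/35) - 4*(-6/35)) - 228/5 = (√(134/35) + 24/35) - 228/5 = (√4690/35 + 24/35) - 228/5 = (24/35 + √4690/35) - 228/5 = -1572/35 + √4690/35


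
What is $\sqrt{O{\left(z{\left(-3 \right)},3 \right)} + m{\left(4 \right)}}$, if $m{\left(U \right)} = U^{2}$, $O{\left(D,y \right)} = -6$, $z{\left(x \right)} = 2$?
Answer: $\sqrt{10} \approx 3.1623$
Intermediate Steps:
$\sqrt{O{\left(z{\left(-3 \right)},3 \right)} + m{\left(4 \right)}} = \sqrt{-6 + 4^{2}} = \sqrt{-6 + 16} = \sqrt{10}$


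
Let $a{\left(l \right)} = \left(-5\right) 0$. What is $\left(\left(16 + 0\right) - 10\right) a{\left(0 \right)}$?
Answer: $0$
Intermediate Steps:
$a{\left(l \right)} = 0$
$\left(\left(16 + 0\right) - 10\right) a{\left(0 \right)} = \left(\left(16 + 0\right) - 10\right) 0 = \left(16 - 10\right) 0 = 6 \cdot 0 = 0$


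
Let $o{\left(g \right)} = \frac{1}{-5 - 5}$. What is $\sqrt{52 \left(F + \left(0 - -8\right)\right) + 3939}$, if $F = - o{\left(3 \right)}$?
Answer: $\frac{13 \sqrt{645}}{5} \approx 66.032$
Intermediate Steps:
$o{\left(g \right)} = - \frac{1}{10}$ ($o{\left(g \right)} = \frac{1}{-10} = - \frac{1}{10}$)
$F = \frac{1}{10}$ ($F = \left(-1\right) \left(- \frac{1}{10}\right) = \frac{1}{10} \approx 0.1$)
$\sqrt{52 \left(F + \left(0 - -8\right)\right) + 3939} = \sqrt{52 \left(\frac{1}{10} + \left(0 - -8\right)\right) + 3939} = \sqrt{52 \left(\frac{1}{10} + \left(0 + 8\right)\right) + 3939} = \sqrt{52 \left(\frac{1}{10} + 8\right) + 3939} = \sqrt{52 \cdot \frac{81}{10} + 3939} = \sqrt{\frac{2106}{5} + 3939} = \sqrt{\frac{21801}{5}} = \frac{13 \sqrt{645}}{5}$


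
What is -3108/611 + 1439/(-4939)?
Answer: -16229641/3017729 ≈ -5.3781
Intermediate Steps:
-3108/611 + 1439/(-4939) = -3108*1/611 + 1439*(-1/4939) = -3108/611 - 1439/4939 = -16229641/3017729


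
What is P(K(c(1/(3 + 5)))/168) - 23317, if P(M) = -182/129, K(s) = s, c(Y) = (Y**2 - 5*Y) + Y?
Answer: -3008075/129 ≈ -23318.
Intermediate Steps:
c(Y) = Y**2 - 4*Y
P(M) = -182/129 (P(M) = -182*1/129 = -182/129)
P(K(c(1/(3 + 5)))/168) - 23317 = -182/129 - 23317 = -3008075/129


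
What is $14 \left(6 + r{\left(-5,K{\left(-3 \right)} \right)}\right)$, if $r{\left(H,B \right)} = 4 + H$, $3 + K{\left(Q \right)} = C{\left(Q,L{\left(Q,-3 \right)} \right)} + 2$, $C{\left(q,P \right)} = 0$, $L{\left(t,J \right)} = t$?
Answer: $70$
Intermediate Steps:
$K{\left(Q \right)} = -1$ ($K{\left(Q \right)} = -3 + \left(0 + 2\right) = -3 + 2 = -1$)
$14 \left(6 + r{\left(-5,K{\left(-3 \right)} \right)}\right) = 14 \left(6 + \left(4 - 5\right)\right) = 14 \left(6 - 1\right) = 14 \cdot 5 = 70$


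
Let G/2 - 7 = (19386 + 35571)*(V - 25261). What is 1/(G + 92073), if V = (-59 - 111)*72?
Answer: -1/4121792827 ≈ -2.4261e-10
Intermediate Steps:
V = -12240 (V = -170*72 = -12240)
G = -4121884900 (G = 14 + 2*((19386 + 35571)*(-12240 - 25261)) = 14 + 2*(54957*(-37501)) = 14 + 2*(-2060942457) = 14 - 4121884914 = -4121884900)
1/(G + 92073) = 1/(-4121884900 + 92073) = 1/(-4121792827) = -1/4121792827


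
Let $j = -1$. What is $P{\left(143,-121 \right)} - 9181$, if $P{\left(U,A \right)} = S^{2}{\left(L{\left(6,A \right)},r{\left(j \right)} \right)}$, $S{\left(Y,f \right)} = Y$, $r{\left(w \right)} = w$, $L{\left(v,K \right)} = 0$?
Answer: $-9181$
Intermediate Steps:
$P{\left(U,A \right)} = 0$ ($P{\left(U,A \right)} = 0^{2} = 0$)
$P{\left(143,-121 \right)} - 9181 = 0 - 9181 = -9181$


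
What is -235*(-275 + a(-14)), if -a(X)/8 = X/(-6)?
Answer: 207035/3 ≈ 69012.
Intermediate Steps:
a(X) = 4*X/3 (a(X) = -8*X/(-6) = -8*X*(-1)/6 = -(-4)*X/3 = 4*X/3)
-235*(-275 + a(-14)) = -235*(-275 + (4/3)*(-14)) = -235*(-275 - 56/3) = -235*(-881/3) = 207035/3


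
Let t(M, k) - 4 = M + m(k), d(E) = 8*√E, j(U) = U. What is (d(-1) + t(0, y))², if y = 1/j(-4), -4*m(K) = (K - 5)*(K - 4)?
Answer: (-101 + 512*I)²/4096 ≈ -61.51 - 25.25*I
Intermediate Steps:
m(K) = -(-5 + K)*(-4 + K)/4 (m(K) = -(K - 5)*(K - 4)/4 = -(-5 + K)*(-4 + K)/4)
y = -¼ (y = 1/(-4) = -¼ ≈ -0.25000)
t(M, k) = -1 + M - k²/4 + 9*k/4 (t(M, k) = 4 + (M + (-5 - k²/4 + 9*k/4)) = 4 + (-5 + M - k²/4 + 9*k/4) = -1 + M - k²/4 + 9*k/4)
(d(-1) + t(0, y))² = (8*√(-1) + (-1 + 0 - (-¼)²/4 + (9/4)*(-¼)))² = (8*I + (-1 + 0 - ¼*1/16 - 9/16))² = (8*I + (-1 + 0 - 1/64 - 9/16))² = (8*I - 101/64)² = (-101/64 + 8*I)²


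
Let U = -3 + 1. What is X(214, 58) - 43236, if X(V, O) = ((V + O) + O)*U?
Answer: -43896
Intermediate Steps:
U = -2
X(V, O) = -4*O - 2*V (X(V, O) = ((V + O) + O)*(-2) = ((O + V) + O)*(-2) = (V + 2*O)*(-2) = -4*O - 2*V)
X(214, 58) - 43236 = (-4*58 - 2*214) - 43236 = (-232 - 428) - 43236 = -660 - 43236 = -43896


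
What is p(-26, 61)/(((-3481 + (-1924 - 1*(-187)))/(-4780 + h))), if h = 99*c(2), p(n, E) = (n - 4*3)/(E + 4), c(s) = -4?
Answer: -98344/169585 ≈ -0.57991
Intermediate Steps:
p(n, E) = (-12 + n)/(4 + E) (p(n, E) = (n - 12)/(4 + E) = (-12 + n)/(4 + E))
h = -396 (h = 99*(-4) = -396)
p(-26, 61)/(((-3481 + (-1924 - 1*(-187)))/(-4780 + h))) = ((-12 - 26)/(4 + 61))/(((-3481 + (-1924 - 1*(-187)))/(-4780 - 396))) = (-38/65)/(((-3481 + (-1924 + 187))/(-5176))) = ((1/65)*(-38))/(((-3481 - 1737)*(-1/5176))) = -38/(65*((-5218*(-1/5176)))) = -38/(65*2609/2588) = -38/65*2588/2609 = -98344/169585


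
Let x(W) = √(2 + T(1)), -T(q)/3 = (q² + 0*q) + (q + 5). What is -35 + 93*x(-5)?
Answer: -35 + 93*I*√19 ≈ -35.0 + 405.38*I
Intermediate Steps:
T(q) = -15 - 3*q - 3*q² (T(q) = -3*((q² + 0*q) + (q + 5)) = -3*((q² + 0) + (5 + q)) = -3*(q² + (5 + q)) = -3*(5 + q + q²) = -15 - 3*q - 3*q²)
x(W) = I*√19 (x(W) = √(2 + (-15 - 3*1 - 3*1²)) = √(2 + (-15 - 3 - 3*1)) = √(2 + (-15 - 3 - 3)) = √(2 - 21) = √(-19) = I*√19)
-35 + 93*x(-5) = -35 + 93*(I*√19) = -35 + 93*I*√19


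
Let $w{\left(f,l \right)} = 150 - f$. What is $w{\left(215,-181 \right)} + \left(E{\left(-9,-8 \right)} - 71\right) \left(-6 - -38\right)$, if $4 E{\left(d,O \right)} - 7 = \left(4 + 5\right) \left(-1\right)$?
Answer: $-2353$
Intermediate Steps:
$E{\left(d,O \right)} = - \frac{1}{2}$ ($E{\left(d,O \right)} = \frac{7}{4} + \frac{\left(4 + 5\right) \left(-1\right)}{4} = \frac{7}{4} + \frac{9 \left(-1\right)}{4} = \frac{7}{4} + \frac{1}{4} \left(-9\right) = \frac{7}{4} - \frac{9}{4} = - \frac{1}{2}$)
$w{\left(215,-181 \right)} + \left(E{\left(-9,-8 \right)} - 71\right) \left(-6 - -38\right) = \left(150 - 215\right) + \left(- \frac{1}{2} - 71\right) \left(-6 - -38\right) = \left(150 - 215\right) - \frac{143 \left(-6 + 38\right)}{2} = -65 - 2288 = -2353$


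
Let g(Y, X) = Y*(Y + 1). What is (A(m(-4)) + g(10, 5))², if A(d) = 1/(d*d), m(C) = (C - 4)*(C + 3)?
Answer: 49575681/4096 ≈ 12103.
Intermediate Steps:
g(Y, X) = Y*(1 + Y)
m(C) = (-4 + C)*(3 + C)
A(d) = d⁻²
(A(m(-4)) + g(10, 5))² = ((-12 + (-4)² - 1*(-4))⁻² + 10*(1 + 10))² = ((-12 + 16 + 4)⁻² + 10*11)² = (8⁻² + 110)² = (1/64 + 110)² = (7041/64)² = 49575681/4096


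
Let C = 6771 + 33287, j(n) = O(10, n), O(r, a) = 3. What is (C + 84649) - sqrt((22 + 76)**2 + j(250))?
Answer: 124707 - sqrt(9607) ≈ 1.2461e+5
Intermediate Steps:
j(n) = 3
C = 40058
(C + 84649) - sqrt((22 + 76)**2 + j(250)) = (40058 + 84649) - sqrt((22 + 76)**2 + 3) = 124707 - sqrt(98**2 + 3) = 124707 - sqrt(9604 + 3) = 124707 - sqrt(9607)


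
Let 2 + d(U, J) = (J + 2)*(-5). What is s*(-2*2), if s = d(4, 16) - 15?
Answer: 428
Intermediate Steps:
d(U, J) = -12 - 5*J (d(U, J) = -2 + (J + 2)*(-5) = -2 + (2 + J)*(-5) = -2 + (-10 - 5*J) = -12 - 5*J)
s = -107 (s = (-12 - 5*16) - 15 = (-12 - 80) - 15 = -92 - 15 = -107)
s*(-2*2) = -(-214)*2 = -107*(-4) = 428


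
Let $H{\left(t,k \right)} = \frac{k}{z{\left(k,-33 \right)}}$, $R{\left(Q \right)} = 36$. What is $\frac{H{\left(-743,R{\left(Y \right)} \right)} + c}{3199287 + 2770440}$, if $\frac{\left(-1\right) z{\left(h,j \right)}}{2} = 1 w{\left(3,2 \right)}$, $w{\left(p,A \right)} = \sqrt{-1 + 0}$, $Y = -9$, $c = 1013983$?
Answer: $\frac{1013983}{5969727} + \frac{2 i}{663303} \approx 0.16985 + 3.0152 \cdot 10^{-6} i$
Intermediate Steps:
$w{\left(p,A \right)} = i$ ($w{\left(p,A \right)} = \sqrt{-1} = i$)
$z{\left(h,j \right)} = - 2 i$ ($z{\left(h,j \right)} = - 2 \cdot 1 i = - 2 i$)
$H{\left(t,k \right)} = \frac{i k}{2}$ ($H{\left(t,k \right)} = \frac{k}{\left(-2\right) i} = k \frac{i}{2} = \frac{i k}{2}$)
$\frac{H{\left(-743,R{\left(Y \right)} \right)} + c}{3199287 + 2770440} = \frac{\frac{1}{2} i 36 + 1013983}{3199287 + 2770440} = \frac{18 i + 1013983}{5969727} = \left(1013983 + 18 i\right) \frac{1}{5969727} = \frac{1013983}{5969727} + \frac{2 i}{663303}$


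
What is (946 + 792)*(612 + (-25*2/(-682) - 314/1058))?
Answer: 17436525448/16399 ≈ 1.0633e+6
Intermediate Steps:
(946 + 792)*(612 + (-25*2/(-682) - 314/1058)) = 1738*(612 + (-50*(-1/682) - 314*1/1058)) = 1738*(612 + (25/341 - 157/529)) = 1738*(612 - 40312/180389) = 1738*(110357756/180389) = 17436525448/16399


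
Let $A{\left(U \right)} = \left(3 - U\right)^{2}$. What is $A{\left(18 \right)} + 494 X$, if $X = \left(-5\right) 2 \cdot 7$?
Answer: $-34355$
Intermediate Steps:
$X = -70$ ($X = \left(-10\right) 7 = -70$)
$A{\left(18 \right)} + 494 X = \left(-3 + 18\right)^{2} + 494 \left(-70\right) = 15^{2} - 34580 = 225 - 34580 = -34355$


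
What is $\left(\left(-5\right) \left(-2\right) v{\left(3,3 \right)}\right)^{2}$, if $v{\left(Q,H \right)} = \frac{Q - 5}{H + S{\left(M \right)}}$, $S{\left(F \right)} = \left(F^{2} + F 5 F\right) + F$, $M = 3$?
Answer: $\frac{1}{9} \approx 0.11111$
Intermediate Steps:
$S{\left(F \right)} = F + 6 F^{2}$ ($S{\left(F \right)} = \left(F^{2} + 5 F F\right) + F = \left(F^{2} + 5 F^{2}\right) + F = 6 F^{2} + F = F + 6 F^{2}$)
$v{\left(Q,H \right)} = \frac{-5 + Q}{57 + H}$ ($v{\left(Q,H \right)} = \frac{Q - 5}{H + 3 \left(1 + 6 \cdot 3\right)} = \frac{-5 + Q}{H + 3 \left(1 + 18\right)} = \frac{-5 + Q}{H + 3 \cdot 19} = \frac{-5 + Q}{H + 57} = \frac{-5 + Q}{57 + H}$)
$\left(\left(-5\right) \left(-2\right) v{\left(3,3 \right)}\right)^{2} = \left(\left(-5\right) \left(-2\right) \frac{-5 + 3}{57 + 3}\right)^{2} = \left(10 \cdot \frac{1}{60} \left(-2\right)\right)^{2} = \left(10 \left(- \frac{1}{30}\right)\right)^{2} = \left(- \frac{1}{3}\right)^{2} = \frac{1}{9}$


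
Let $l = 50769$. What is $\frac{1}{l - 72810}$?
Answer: $- \frac{1}{22041} \approx -4.537 \cdot 10^{-5}$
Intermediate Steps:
$\frac{1}{l - 72810} = \frac{1}{50769 - 72810} = \frac{1}{-22041} = - \frac{1}{22041}$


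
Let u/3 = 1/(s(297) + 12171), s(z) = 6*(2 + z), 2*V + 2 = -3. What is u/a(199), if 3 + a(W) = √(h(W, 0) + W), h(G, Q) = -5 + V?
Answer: 6/1699075 + √766/1699075 ≈ 1.9821e-5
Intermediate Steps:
V = -5/2 (V = -1 + (½)*(-3) = -1 - 3/2 = -5/2 ≈ -2.5000)
h(G, Q) = -15/2 (h(G, Q) = -5 - 5/2 = -15/2)
s(z) = 12 + 6*z
a(W) = -3 + √(-15/2 + W)
u = 1/4655 (u = 3/((12 + 6*297) + 12171) = 3/((12 + 1782) + 12171) = 3/(1794 + 12171) = 3/13965 = 3*(1/13965) = 1/4655 ≈ 0.00021482)
u/a(199) = 1/(4655*(-3 + √(-30 + 4*199)/2)) = 1/(4655*(-3 + √(-30 + 796)/2)) = 1/(4655*(-3 + √766/2))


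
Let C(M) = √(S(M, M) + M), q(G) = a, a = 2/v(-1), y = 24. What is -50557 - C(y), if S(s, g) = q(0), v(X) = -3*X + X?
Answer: -50562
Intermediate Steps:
v(X) = -2*X
a = 1 (a = 2/((-2*(-1))) = 2/2 = 2*(½) = 1)
q(G) = 1
S(s, g) = 1
C(M) = √(1 + M)
-50557 - C(y) = -50557 - √(1 + 24) = -50557 - √25 = -50557 - 1*5 = -50557 - 5 = -50562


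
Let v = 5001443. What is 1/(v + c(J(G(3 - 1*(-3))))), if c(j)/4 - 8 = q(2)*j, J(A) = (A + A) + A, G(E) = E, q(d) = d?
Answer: 1/5001619 ≈ 1.9994e-7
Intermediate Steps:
J(A) = 3*A (J(A) = 2*A + A = 3*A)
c(j) = 32 + 8*j (c(j) = 32 + 4*(2*j) = 32 + 8*j)
1/(v + c(J(G(3 - 1*(-3))))) = 1/(5001443 + (32 + 8*(3*(3 - 1*(-3))))) = 1/(5001443 + (32 + 8*(3*(3 + 3)))) = 1/(5001443 + (32 + 8*(3*6))) = 1/(5001443 + (32 + 8*18)) = 1/(5001443 + (32 + 144)) = 1/(5001443 + 176) = 1/5001619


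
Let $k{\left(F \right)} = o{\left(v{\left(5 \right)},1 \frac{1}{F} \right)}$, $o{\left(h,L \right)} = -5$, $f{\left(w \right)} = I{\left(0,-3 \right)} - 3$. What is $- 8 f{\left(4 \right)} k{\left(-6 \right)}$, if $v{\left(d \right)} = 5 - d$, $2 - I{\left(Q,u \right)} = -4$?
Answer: $120$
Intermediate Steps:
$I{\left(Q,u \right)} = 6$ ($I{\left(Q,u \right)} = 2 - -4 = 2 + 4 = 6$)
$f{\left(w \right)} = 3$ ($f{\left(w \right)} = 6 - 3 = 3$)
$k{\left(F \right)} = -5$
$- 8 f{\left(4 \right)} k{\left(-6 \right)} = \left(-8\right) 3 \left(-5\right) = \left(-24\right) \left(-5\right) = 120$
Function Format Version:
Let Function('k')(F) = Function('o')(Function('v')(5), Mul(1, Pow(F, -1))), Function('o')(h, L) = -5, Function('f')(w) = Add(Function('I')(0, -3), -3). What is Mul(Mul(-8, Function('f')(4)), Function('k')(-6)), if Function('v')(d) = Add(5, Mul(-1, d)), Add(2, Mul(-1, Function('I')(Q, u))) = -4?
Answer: 120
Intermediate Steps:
Function('I')(Q, u) = 6 (Function('I')(Q, u) = Add(2, Mul(-1, -4)) = Add(2, 4) = 6)
Function('f')(w) = 3 (Function('f')(w) = Add(6, -3) = 3)
Function('k')(F) = -5
Mul(Mul(-8, Function('f')(4)), Function('k')(-6)) = Mul(Mul(-8, 3), -5) = Mul(-24, -5) = 120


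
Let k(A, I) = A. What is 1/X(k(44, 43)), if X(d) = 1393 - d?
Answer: 1/1349 ≈ 0.00074129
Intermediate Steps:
1/X(k(44, 43)) = 1/(1393 - 1*44) = 1/(1393 - 44) = 1/1349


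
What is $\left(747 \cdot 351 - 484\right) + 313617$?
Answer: $575330$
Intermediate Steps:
$\left(747 \cdot 351 - 484\right) + 313617 = \left(262197 - 484\right) + 313617 = 261713 + 313617 = 575330$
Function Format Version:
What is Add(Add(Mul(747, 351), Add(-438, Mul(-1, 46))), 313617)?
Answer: 575330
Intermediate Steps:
Add(Add(Mul(747, 351), Add(-438, Mul(-1, 46))), 313617) = Add(Add(262197, Add(-438, -46)), 313617) = Add(Add(262197, -484), 313617) = Add(261713, 313617) = 575330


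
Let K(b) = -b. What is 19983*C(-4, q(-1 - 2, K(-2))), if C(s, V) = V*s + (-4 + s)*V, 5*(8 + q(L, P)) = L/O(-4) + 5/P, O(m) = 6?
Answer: 9112248/5 ≈ 1.8225e+6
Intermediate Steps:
q(L, P) = -8 + 1/P + L/30 (q(L, P) = -8 + (L/6 + 5/P)/5 = -8 + (5/P + L/6)/5 = -8 + (1/P + L/30) = -8 + 1/P + L/30)
C(s, V) = V*s + V*(-4 + s)
19983*C(-4, q(-1 - 2, K(-2))) = 19983*(2*(-8 + 1/(-1*(-2)) + (-1 - 2)/30)*(-2 - 4)) = 19983*(2*(-8 + 1/2 + (1/30)*(-3))*(-6)) = 19983*(2*(-8 + ½ - ⅒)*(-6)) = 19983*(2*(-38/5)*(-6)) = 19983*(456/5) = 9112248/5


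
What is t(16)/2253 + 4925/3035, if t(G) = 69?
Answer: 753696/455857 ≈ 1.6534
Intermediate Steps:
t(16)/2253 + 4925/3035 = 69/2253 + 4925/3035 = 69*(1/2253) + 4925*(1/3035) = 23/751 + 985/607 = 753696/455857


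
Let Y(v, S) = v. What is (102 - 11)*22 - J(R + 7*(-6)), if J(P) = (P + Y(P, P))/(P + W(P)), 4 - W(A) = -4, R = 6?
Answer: 13996/7 ≈ 1999.4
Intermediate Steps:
W(A) = 8 (W(A) = 4 - 1*(-4) = 4 + 4 = 8)
J(P) = 2*P/(8 + P) (J(P) = (P + P)/(P + 8) = (2*P)/(8 + P) = 2*P/(8 + P))
(102 - 11)*22 - J(R + 7*(-6)) = (102 - 11)*22 - 2*(6 + 7*(-6))/(8 + (6 + 7*(-6))) = 91*22 - 2*(6 - 42)/(8 + (6 - 42)) = 2002 - 2*(-36)/(8 - 36) = 2002 - 2*(-36)/(-28) = 2002 - 2*(-36)*(-1)/28 = 2002 - 1*18/7 = 2002 - 18/7 = 13996/7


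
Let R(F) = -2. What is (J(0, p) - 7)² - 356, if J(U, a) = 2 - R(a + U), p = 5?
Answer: -347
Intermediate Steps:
J(U, a) = 4 (J(U, a) = 2 - 1*(-2) = 2 + 2 = 4)
(J(0, p) - 7)² - 356 = (4 - 7)² - 356 = (-3)² - 356 = 9 - 356 = -347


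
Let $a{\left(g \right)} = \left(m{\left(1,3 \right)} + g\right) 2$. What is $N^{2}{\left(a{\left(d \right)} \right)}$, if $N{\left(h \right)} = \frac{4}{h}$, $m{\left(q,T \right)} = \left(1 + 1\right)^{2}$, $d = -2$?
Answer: $1$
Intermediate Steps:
$m{\left(q,T \right)} = 4$ ($m{\left(q,T \right)} = 2^{2} = 4$)
$a{\left(g \right)} = 8 + 2 g$ ($a{\left(g \right)} = \left(4 + g\right) 2 = 8 + 2 g$)
$N^{2}{\left(a{\left(d \right)} \right)} = \left(\frac{4}{8 + 2 \left(-2\right)}\right)^{2} = \left(\frac{4}{8 - 4}\right)^{2} = \left(\frac{4}{4}\right)^{2} = \left(4 \cdot \frac{1}{4}\right)^{2} = 1^{2} = 1$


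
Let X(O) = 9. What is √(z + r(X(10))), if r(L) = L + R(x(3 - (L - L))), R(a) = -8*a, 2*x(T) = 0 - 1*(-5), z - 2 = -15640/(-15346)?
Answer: I*√469871501/7673 ≈ 2.825*I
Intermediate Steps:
z = 23166/7673 (z = 2 - 15640/(-15346) = 2 - 15640*(-1/15346) = 2 + 7820/7673 = 23166/7673 ≈ 3.0192)
x(T) = 5/2 (x(T) = (0 - 1*(-5))/2 = (0 + 5)/2 = (½)*5 = 5/2)
r(L) = -20 + L (r(L) = L - 8*5/2 = L - 20 = -20 + L)
√(z + r(X(10))) = √(23166/7673 + (-20 + 9)) = √(23166/7673 - 11) = √(-61237/7673) = I*√469871501/7673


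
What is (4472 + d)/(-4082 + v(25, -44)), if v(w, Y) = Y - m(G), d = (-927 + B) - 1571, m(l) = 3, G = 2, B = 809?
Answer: -2783/4129 ≈ -0.67401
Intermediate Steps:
d = -1689 (d = (-927 + 809) - 1571 = -118 - 1571 = -1689)
v(w, Y) = -3 + Y (v(w, Y) = Y - 1*3 = Y - 3 = -3 + Y)
(4472 + d)/(-4082 + v(25, -44)) = (4472 - 1689)/(-4082 + (-3 - 44)) = 2783/(-4082 - 47) = 2783/(-4129) = 2783*(-1/4129) = -2783/4129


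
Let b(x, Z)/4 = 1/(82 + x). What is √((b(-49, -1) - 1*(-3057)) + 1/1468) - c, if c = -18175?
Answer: 18175 + √1793629568643/24222 ≈ 18230.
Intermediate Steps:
b(x, Z) = 4/(82 + x)
√((b(-49, -1) - 1*(-3057)) + 1/1468) - c = √((4/(82 - 49) - 1*(-3057)) + 1/1468) - 1*(-18175) = √((4/33 + 3057) + 1/1468) + 18175 = √(100885/33 + 1/1468) + 18175 = √(148099213/48444) + 18175 = √1793629568643/24222 + 18175 = 18175 + √1793629568643/24222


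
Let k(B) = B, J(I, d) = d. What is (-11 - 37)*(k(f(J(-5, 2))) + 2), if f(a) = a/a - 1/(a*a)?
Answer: -132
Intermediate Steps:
f(a) = 1 - 1/a² (f(a) = 1 - 1/(a²) = 1 - 1/a²)
(-11 - 37)*(k(f(J(-5, 2))) + 2) = (-11 - 37)*((1 - 1/2²) + 2) = -48*((1 - 1*¼) + 2) = -48*((1 - ¼) + 2) = -48*(¾ + 2) = -48*11/4 = -132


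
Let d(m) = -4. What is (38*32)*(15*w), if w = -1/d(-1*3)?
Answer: 4560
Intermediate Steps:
w = 1/4 (w = -1/(-4) = -1*(-1/4) = 1/4 ≈ 0.25000)
(38*32)*(15*w) = (38*32)*(15*(1/4)) = 1216*(15/4) = 4560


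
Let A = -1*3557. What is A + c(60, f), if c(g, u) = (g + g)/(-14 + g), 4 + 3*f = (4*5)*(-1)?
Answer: -81751/23 ≈ -3554.4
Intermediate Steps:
f = -8 (f = -4/3 + ((4*5)*(-1))/3 = -4/3 + (20*(-1))/3 = -4/3 + (1/3)*(-20) = -4/3 - 20/3 = -8)
c(g, u) = 2*g/(-14 + g) (c(g, u) = (2*g)/(-14 + g) = 2*g/(-14 + g))
A = -3557
A + c(60, f) = -3557 + 2*60/(-14 + 60) = -3557 + 2*60/46 = -3557 + 2*60*(1/46) = -3557 + 60/23 = -81751/23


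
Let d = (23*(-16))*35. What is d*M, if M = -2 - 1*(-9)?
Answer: -90160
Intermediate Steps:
M = 7 (M = -2 + 9 = 7)
d = -12880 (d = -368*35 = -12880)
d*M = -12880*7 = -90160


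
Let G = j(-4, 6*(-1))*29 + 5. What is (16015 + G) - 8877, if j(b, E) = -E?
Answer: 7317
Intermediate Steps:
G = 179 (G = -6*(-1)*29 + 5 = -1*(-6)*29 + 5 = 6*29 + 5 = 174 + 5 = 179)
(16015 + G) - 8877 = (16015 + 179) - 8877 = 16194 - 8877 = 7317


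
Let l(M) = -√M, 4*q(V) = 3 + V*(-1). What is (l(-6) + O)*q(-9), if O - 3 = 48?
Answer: 153 - 3*I*√6 ≈ 153.0 - 7.3485*I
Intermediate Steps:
O = 51 (O = 3 + 48 = 51)
q(V) = ¾ - V/4 (q(V) = (3 + V*(-1))/4 = (3 - V)/4 = ¾ - V/4)
(l(-6) + O)*q(-9) = (-√(-6) + 51)*(¾ - ¼*(-9)) = (-I*√6 + 51)*(¾ + 9/4) = (-I*√6 + 51)*3 = (51 - I*√6)*3 = 153 - 3*I*√6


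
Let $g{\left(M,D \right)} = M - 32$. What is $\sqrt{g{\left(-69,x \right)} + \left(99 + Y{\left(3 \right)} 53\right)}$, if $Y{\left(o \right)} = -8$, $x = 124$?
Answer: $i \sqrt{426} \approx 20.64 i$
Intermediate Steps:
$g{\left(M,D \right)} = -32 + M$ ($g{\left(M,D \right)} = M - 32 = -32 + M$)
$\sqrt{g{\left(-69,x \right)} + \left(99 + Y{\left(3 \right)} 53\right)} = \sqrt{\left(-32 - 69\right) + \left(99 - 424\right)} = \sqrt{-101 + \left(99 - 424\right)} = \sqrt{-101 - 325} = \sqrt{-426} = i \sqrt{426}$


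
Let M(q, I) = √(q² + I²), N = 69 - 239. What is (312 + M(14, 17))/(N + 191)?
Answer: 104/7 + √485/21 ≈ 15.906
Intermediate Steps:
N = -170
M(q, I) = √(I² + q²)
(312 + M(14, 17))/(N + 191) = (312 + √(17² + 14²))/(-170 + 191) = (312 + √(289 + 196))/21 = (312 + √485)*(1/21) = 104/7 + √485/21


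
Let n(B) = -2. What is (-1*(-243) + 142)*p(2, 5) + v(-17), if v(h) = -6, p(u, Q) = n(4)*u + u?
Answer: -776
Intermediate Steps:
p(u, Q) = -u (p(u, Q) = -2*u + u = -u)
(-1*(-243) + 142)*p(2, 5) + v(-17) = (-1*(-243) + 142)*(-1*2) - 6 = (243 + 142)*(-2) - 6 = 385*(-2) - 6 = -770 - 6 = -776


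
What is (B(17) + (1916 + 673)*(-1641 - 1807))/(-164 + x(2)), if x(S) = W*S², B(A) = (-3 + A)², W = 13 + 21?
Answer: 2231669/7 ≈ 3.1881e+5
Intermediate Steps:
W = 34
x(S) = 34*S²
(B(17) + (1916 + 673)*(-1641 - 1807))/(-164 + x(2)) = ((-3 + 17)² + (1916 + 673)*(-1641 - 1807))/(-164 + 34*2²) = (14² + 2589*(-3448))/(-164 + 34*4) = (196 - 8926872)/(-164 + 136) = -8926676/(-28) = -8926676*(-1/28) = 2231669/7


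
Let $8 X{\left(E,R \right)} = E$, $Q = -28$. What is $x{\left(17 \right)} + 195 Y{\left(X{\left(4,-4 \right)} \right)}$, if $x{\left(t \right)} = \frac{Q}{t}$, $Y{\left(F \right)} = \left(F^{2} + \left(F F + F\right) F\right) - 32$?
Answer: $- \frac{832289}{136} \approx -6119.8$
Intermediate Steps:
$X{\left(E,R \right)} = \frac{E}{8}$
$Y{\left(F \right)} = -32 + F^{2} + F \left(F + F^{2}\right)$ ($Y{\left(F \right)} = \left(F^{2} + \left(F^{2} + F\right) F\right) - 32 = \left(F^{2} + \left(F + F^{2}\right) F\right) - 32 = \left(F^{2} + F \left(F + F^{2}\right)\right) - 32 = -32 + F^{2} + F \left(F + F^{2}\right)$)
$x{\left(t \right)} = - \frac{28}{t}$
$x{\left(17 \right)} + 195 Y{\left(X{\left(4,-4 \right)} \right)} = - \frac{28}{17} + 195 \left(-32 + \left(\frac{1}{8} \cdot 4\right)^{3} + 2 \left(\frac{1}{8} \cdot 4\right)^{2}\right) = \left(-28\right) \frac{1}{17} + 195 \left(-32 + \left(\frac{1}{2}\right)^{3} + \frac{2}{4}\right) = - \frac{28}{17} + 195 \left(-32 + \frac{1}{8} + 2 \cdot \frac{1}{4}\right) = - \frac{28}{17} + 195 \left(-32 + \frac{1}{8} + \frac{1}{2}\right) = - \frac{28}{17} + 195 \left(- \frac{251}{8}\right) = - \frac{28}{17} - \frac{48945}{8} = - \frac{832289}{136}$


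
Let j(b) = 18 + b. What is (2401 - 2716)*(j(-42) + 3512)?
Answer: -1098720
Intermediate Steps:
(2401 - 2716)*(j(-42) + 3512) = (2401 - 2716)*((18 - 42) + 3512) = -315*(-24 + 3512) = -315*3488 = -1098720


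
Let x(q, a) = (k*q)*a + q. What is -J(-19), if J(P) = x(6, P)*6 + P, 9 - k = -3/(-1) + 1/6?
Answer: 3973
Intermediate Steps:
k = 35/6 (k = 9 - (-3/(-1) + 1/6) = 9 - (-3*(-1) + 1*(1/6)) = 9 - (3 + 1/6) = 9 - 1*19/6 = 9 - 19/6 = 35/6 ≈ 5.8333)
x(q, a) = q + 35*a*q/6 (x(q, a) = (35*q/6)*a + q = 35*a*q/6 + q = q + 35*a*q/6)
J(P) = 36 + 211*P (J(P) = ((1/6)*6*(6 + 35*P))*6 + P = (6 + 35*P)*6 + P = (36 + 210*P) + P = 36 + 211*P)
-J(-19) = -(36 + 211*(-19)) = -(36 - 4009) = -1*(-3973) = 3973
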